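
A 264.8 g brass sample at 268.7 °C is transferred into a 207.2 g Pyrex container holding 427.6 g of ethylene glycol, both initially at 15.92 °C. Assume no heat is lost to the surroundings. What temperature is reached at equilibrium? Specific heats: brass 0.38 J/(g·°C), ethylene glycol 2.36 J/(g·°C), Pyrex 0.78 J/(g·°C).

T_f ≈ 35.9 °C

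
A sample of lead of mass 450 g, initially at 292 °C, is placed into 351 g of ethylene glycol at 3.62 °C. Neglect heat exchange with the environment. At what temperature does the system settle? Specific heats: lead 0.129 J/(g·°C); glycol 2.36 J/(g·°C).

T_f ≈ 22.5 °C

Conservation of energy gives ΣQ = 0:
450×0.129×(T − 292) + 351×2.36×(T − 3.62) = 0
886.41 T = 19949
T ≈ 22.51 °C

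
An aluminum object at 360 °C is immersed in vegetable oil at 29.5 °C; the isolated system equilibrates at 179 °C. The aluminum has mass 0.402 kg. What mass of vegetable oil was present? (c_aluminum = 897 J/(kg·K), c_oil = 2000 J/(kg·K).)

Heat lost by the aluminum = heat gained by the oil:
0.402·897·(360 − 179) = m·2000·(179 − 29.5)
299000 m = 65268  ⇒  m ≈ 0.2183 kg

m ≈ 0.218 kg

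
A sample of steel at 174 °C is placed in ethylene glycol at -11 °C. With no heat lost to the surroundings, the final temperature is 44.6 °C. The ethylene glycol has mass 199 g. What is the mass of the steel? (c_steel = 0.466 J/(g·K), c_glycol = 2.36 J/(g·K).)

m ≈ 433 g

Taking heat into each body as positive, Σ m c ΔT = 0:
m·0.466·(44.6 − 174) + 199·2.36·(44.6 − (-11)) = 0
-60.3 m = -26112
m = -26112/-60.3 ≈ 433 g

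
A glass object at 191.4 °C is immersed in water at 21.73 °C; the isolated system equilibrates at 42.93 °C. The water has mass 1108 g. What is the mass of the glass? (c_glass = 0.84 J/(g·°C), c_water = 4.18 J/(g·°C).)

m ≈ 787 g

Taking heat into each body as positive, Σ m c ΔT = 0:
m×0.84×(42.93 − 191.4) + 1108×4.18×(42.93 − 21.73) = 0
-124.71 m = -98187
m = -98187/-124.71 ≈ 787.3 g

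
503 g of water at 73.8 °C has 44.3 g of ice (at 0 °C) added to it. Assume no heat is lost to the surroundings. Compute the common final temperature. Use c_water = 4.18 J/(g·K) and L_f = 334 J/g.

T_f ≈ 61.4 °C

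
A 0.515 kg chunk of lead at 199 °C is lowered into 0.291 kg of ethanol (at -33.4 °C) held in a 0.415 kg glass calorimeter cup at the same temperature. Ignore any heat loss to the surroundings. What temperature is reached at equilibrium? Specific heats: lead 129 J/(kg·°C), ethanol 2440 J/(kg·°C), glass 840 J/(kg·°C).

T_f ≈ -19.7 °C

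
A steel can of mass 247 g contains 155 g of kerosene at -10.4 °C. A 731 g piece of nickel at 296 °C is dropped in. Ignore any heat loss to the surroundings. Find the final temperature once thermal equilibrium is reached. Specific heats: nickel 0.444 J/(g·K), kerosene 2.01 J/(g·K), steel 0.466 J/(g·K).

Let T be the final temperature. ΣQ_i = 0:
731*0.444*(T − 296) + 155*2.01*(T − (-10.4)) + 247*0.466*(T − (-10.4)) = 0
324.56(T − 296) + 311.55(T − (-10.4)) + 115.1(T − (-10.4)) = 0
751.22 T = 91634
T ≈ 121.98 °C

T_f ≈ 122.0 °C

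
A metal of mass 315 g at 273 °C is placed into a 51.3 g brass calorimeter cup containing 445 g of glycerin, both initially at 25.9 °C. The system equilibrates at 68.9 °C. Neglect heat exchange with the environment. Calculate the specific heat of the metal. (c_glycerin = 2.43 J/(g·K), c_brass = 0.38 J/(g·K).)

Setting the total heat transfer to zero:
315×c×(68.9 − 273) + 445×2.43×(68.9 − 25.9) + 51.3×0.38×(68.9 − 25.9) = 0
-64292 c = -47336
c = -47336/-64292 ≈ 0.7363 J/(g·K)

c ≈ 0.736 J/(g·K)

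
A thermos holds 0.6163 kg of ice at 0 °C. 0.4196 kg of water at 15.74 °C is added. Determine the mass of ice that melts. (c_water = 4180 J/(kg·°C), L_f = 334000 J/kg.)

m_melted ≈ 0.0827 kg

Heat available from the water dropping to 0 °C: 0.4196·4180·15.74 = 27607 J.
Fully melting the ice requires m_ice L_f = 0.6163·334000 = 205844 J.
Since 27607 < 205844 J, not all the ice melts; equilibrium is at 0 °C.
m_melt = 27607 / L_f = 0.08266 kg.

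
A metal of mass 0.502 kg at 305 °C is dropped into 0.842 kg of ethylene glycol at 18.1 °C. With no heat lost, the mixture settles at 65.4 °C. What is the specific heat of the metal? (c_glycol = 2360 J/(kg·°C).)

c ≈ 781 J/(kg·°C)

Taking heat into each body as positive, Σ m c ΔT = 0:
0.502·c·(65.4 − 305) + 0.842·2360·(65.4 − 18.1) = 0
-120.28 c = -93991
c = -93991/-120.28 ≈ 781.4 J/(kg·°C)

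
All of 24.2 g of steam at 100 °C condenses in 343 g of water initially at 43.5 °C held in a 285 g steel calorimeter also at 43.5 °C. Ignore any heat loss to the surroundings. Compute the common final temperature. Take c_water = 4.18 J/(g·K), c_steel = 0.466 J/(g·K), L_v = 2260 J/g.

Sum of m c ΔT and latent-heat terms is zero:
condense steam: −24.2×2260 = −54692; condensate cools 100→T: 24.2×4.18×(T − 100) = 101.16(T − 100); water warms: 343×4.18×(T − 43.5) = 1433.7(T − 43.5); cup: 132.81(T − 43.5)
1667.7 T = 54692 + 10116 + 68145 = 132953
T ≈ 79.72 °C (< 100 °C, so full condensation is consistent).

T_f ≈ 79.7 °C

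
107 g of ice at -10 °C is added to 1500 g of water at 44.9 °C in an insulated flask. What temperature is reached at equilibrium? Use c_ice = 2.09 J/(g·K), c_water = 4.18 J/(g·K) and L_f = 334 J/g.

Net heat exchanged in the isolated system is zero:
warm ice to 0 °C: 107·2.09·(0 − (-10)) = 2236.3
  melt ice: 107·334 = 35738
  warm the meltwater: 447.26 T
  water: 6270(T − 44.9)
6717.3 T = 281523 − 37974 = 243549
T ≈ 36.26 °C — above 0 °C, consistent with complete melting.

T_f ≈ 36.3 °C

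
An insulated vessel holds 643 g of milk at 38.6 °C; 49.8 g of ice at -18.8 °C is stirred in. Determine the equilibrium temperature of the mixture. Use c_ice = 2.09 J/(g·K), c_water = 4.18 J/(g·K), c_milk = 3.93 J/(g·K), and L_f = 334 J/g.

Taking heat into each body as positive, Σ m c ΔT = 0:
warm ice to 0 °C: 49.8·2.09·(0 − (-18.8)) = 1956.7; latent heat to melt: 49.8·334 = 16633; meltwater 0→T: 49.8·4.18·T = 208.16 T; milk: 2527(T − 38.6)
2735.2 T = 97542 − 18590 = 78952
T ≈ 28.87 °C (positive, so assuming full melt was valid).

T_f ≈ 28.9 °C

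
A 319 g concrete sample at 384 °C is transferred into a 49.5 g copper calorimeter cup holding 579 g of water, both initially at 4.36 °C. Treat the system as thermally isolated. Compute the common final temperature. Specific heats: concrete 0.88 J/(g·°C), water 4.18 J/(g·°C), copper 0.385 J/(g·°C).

Net heat exchanged in the isolated system is zero:
319·0.88·(T − 384) + 579·4.18·(T − 4.36) + 49.5·0.385·(T − 4.36) = 0
2720 T = 118432
T = 118432/2720 ≈ 43.54 °C

T_f ≈ 43.5 °C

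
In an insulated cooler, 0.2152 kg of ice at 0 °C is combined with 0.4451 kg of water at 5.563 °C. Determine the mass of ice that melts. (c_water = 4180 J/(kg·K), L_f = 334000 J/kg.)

Heat available from the water dropping to 0 °C: 0.4451·4180·5.563 = 10350 J.
Melting all 0.2152 kg of ice would need 0.2152·334000 = 71877 J.
10350 J < 71877 J, so only part of the ice melts and the system sits at 0 °C.
m_melted·334000 = 10350  ⇒  m_melted ≈ 0.03099 kg.

m_melted ≈ 0.031 kg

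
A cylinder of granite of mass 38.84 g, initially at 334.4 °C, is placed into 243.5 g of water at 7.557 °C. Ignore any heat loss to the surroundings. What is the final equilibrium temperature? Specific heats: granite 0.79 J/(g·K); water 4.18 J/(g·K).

Energy conservation, ΣQ = 0:
38.84·0.79·(T − 334.4) + 243.5·4.18·(T − 7.557) = 0
30.68(T − 334.4) + 1017.8(T − 7.557) = 0
(30.68 + 1017.8) T = 30.68·334.4 + 1017.8·7.557
T = 17952/1048.5 ≈ 17.12 °C

T_f ≈ 17.1 °C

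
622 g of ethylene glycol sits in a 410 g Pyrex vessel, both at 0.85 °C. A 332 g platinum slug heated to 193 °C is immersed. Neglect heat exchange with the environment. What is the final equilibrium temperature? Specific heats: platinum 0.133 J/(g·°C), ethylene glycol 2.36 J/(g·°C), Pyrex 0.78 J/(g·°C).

With ΣQ=0 the equilibrium temperature is the m·c-weighted mean:
T_f = (44.16*193 + 1467.9*0.85 + 319.8*0.85) / (44.16 + 1467.9 + 319.8)
    = 10042 / 1831.9 ≈ 5.48 °C

T_f ≈ 5.5 °C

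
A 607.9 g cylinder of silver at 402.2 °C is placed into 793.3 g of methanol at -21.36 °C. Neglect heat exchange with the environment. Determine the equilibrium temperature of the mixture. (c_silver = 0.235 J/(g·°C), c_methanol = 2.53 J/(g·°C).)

Let T be the final temperature. ΣQ_i = 0:
607.9×0.235×(T − 402.2) + 793.3×2.53×(T − (-21.36)) = 0
2149.9 T = 14586
T = 14586/2149.9 ≈ 6.78 °C

T_f ≈ 6.8 °C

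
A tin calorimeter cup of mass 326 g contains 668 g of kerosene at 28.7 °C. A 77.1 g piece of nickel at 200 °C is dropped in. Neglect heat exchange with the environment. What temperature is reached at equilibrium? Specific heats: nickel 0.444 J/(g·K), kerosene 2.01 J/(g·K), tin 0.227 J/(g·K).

Heat gained plus heat lost sum to zero:
77.1*0.444*(T − 200) + 668*2.01*(T − 28.7) + 326*0.227*(T − 28.7) = 0
(34.23 + 1342.7 + 74) T = 34.23*200 + 1342.7*28.7 + 74*28.7
T = 47505/1450.9 ≈ 32.74 °C

T_f ≈ 32.7 °C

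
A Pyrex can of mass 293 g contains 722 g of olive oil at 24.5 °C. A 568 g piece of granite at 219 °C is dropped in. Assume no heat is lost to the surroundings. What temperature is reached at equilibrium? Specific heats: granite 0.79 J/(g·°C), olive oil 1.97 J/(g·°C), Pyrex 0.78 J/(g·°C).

T_f ≈ 66.1 °C

T_f = Σ m_i c_i T_i / Σ m_i c_i:
T_f = (448.72*219 + 1422.3*24.5 + 228.54*24.5) / (448.72 + 1422.3 + 228.54)
    = 138716 / 2099.6 ≈ 66.07 °C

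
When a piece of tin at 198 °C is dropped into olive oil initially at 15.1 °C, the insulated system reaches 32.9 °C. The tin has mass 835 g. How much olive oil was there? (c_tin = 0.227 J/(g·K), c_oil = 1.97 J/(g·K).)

m ≈ 892 g

Conservation of energy gives ΣQ = 0:
835×0.227×(32.9 − 198) + m×1.97×(32.9 − 15.1) = 0
35.07 m = 31294
m = 31294/35.07 ≈ 892.4 g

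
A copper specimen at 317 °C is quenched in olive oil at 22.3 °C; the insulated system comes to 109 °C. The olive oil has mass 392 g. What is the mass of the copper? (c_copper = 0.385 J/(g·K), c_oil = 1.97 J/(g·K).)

m ≈ 836 g

Heat lost by the copper = heat gained by the oil:
m×0.385×(317 − 109) = 392×1.97×(109 − 22.3)
80.08 m = 66953  ⇒  m ≈ 836.1 g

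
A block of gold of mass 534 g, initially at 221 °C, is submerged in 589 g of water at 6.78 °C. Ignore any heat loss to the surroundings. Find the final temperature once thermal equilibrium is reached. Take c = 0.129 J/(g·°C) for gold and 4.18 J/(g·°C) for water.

T_f ≈ 12.6 °C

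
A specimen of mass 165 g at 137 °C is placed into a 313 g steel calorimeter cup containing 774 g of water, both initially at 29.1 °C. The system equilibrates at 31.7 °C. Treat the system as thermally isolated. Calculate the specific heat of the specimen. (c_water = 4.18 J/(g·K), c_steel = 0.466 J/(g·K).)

c ≈ 0.506 J/(g·K)

Conservation of energy gives ΣQ = 0:
165·c·(31.7 − 137) + 774·4.18·(31.7 − 29.1) + 313·0.466·(31.7 − 29.1) = 0
-17374 c = -8791.1
c = -8791.1/-17374 ≈ 0.506 J/(g·K)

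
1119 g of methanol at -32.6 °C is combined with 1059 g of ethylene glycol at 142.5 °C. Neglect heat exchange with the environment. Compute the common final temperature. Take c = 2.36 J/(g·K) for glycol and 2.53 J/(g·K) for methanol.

T_f ≈ 49.5 °C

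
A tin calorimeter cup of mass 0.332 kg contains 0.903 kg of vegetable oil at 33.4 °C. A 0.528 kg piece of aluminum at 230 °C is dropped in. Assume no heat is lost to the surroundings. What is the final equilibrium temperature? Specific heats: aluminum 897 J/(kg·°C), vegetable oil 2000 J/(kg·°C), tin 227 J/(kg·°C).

T_f ≈ 72.9 °C

T_f = Σ m_i c_i T_i / Σ m_i c_i:
T_f = (473.62*230 + 1806*33.4 + 75.36*33.4) / (473.62 + 1806 + 75.36)
    = 171769 / 2355 ≈ 72.94 °C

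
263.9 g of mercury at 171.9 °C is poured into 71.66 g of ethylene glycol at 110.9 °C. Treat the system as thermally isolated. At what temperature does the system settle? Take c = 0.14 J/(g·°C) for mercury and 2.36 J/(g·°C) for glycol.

T_f ≈ 121.8 °C

T_f = Σ m_i c_i T_i / Σ m_i c_i:
T_f = (36.95×171.9 + 169.12×110.9) / (36.95 + 169.12)
    = 25106 / 206.06 ≈ 121.84 °C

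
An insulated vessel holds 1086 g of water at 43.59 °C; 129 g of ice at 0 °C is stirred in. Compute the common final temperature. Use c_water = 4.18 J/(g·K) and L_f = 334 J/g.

T_f ≈ 30.5 °C

Energy balance with sensible and latent terms:
melt ice: 129·334 = 43086; warm the meltwater: 539.22 T; water cools: 1086·4.18·(T − 43.59) = 4539.5(T − 43.59)
5078.7 T = 197876 − 43086 = 154790
T ≈ 30.48 °C. Since T > 0 °C, the all-ice-melts assumption holds.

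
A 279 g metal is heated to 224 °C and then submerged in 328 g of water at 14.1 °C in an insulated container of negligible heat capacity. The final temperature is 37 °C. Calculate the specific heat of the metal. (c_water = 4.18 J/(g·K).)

c ≈ 0.602 J/(g·K)

Energy conservation, ΣQ = 0:
279·c·(37 − 224) + 328·4.18·(37 − 14.1) = 0
-52173 c = -31397
c = -31397/-52173 ≈ 0.6018 J/(g·K)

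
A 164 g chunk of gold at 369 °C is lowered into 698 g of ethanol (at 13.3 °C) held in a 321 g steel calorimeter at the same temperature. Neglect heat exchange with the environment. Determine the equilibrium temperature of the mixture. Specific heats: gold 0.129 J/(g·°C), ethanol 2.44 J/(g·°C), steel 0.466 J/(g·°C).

With ΣQ=0 the equilibrium temperature is the m·c-weighted mean:
T_f = (21.16·369 + 1703.1·13.3 + 149.59·13.3) / (21.16 + 1703.1 + 149.59)
    = 32448 / 1873.9 ≈ 17.32 °C

T_f ≈ 17.3 °C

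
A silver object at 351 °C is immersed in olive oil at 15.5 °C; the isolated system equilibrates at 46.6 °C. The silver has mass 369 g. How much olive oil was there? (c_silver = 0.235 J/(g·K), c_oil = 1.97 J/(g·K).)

m ≈ 431 g

|Q_silver| = |Q_oil|:
369×0.235×(351 − 46.6) = m×1.97×(46.6 − 15.5)
61.27 m = 26396  ⇒  m ≈ 430.8 g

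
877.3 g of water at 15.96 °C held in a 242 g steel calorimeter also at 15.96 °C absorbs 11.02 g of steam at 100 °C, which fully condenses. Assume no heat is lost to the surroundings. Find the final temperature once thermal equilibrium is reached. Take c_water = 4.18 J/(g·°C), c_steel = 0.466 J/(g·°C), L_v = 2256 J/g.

Taking heat into each body as positive, Σ m c ΔT = 0:
steam→water at 100 °C releases m L_v = 11.02·2256 = 24861; condensed water 100 °C→T: 46.06(T − 100); original water: 3667.1(T − 15.96); steel cup: 242·0.466·(T − 15.96) = 112.77(T − 15.96)
3825.9 T = 24861 + 4606.4 + 60327 = 89794
T ≈ 23.47 °C, under the boiling point, so the assumption holds.

T_f ≈ 23.5 °C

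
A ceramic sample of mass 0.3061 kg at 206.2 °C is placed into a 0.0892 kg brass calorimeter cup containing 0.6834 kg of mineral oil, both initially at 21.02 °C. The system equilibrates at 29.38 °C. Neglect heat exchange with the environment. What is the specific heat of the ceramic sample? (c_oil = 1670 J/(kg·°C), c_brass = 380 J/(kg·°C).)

c ≈ 182 J/(kg·°C)

Conservation of energy gives ΣQ = 0:
0.3061×c×(29.38 − 206.2) + 0.6834×1670×(29.38 − 21.02) + 0.0892×380×(29.38 − 21.02) = 0
-54.12 c = -9824.5
c = -9824.5/-54.12 ≈ 181.5 J/(kg·°C)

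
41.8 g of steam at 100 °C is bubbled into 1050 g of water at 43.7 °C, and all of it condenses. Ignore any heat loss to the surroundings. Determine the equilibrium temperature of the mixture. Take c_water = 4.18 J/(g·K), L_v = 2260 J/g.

T_f ≈ 66.6 °C

Sum of m c ΔT and latent-heat terms is zero:
condense steam: −41.8·2260 = −94468
  condensed water 100 °C→T: 174.72(T − 100)
  original water: 4389(T − 43.7)
4563.7 T = 94468 + 17472 + 191799 = 303740
T ≈ 66.56 °C, under the boiling point, so the assumption holds.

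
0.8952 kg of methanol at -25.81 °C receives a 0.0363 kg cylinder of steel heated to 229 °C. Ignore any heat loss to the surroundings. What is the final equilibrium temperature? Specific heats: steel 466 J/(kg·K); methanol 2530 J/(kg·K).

T_f ≈ -23.9 °C

Let T be the final temperature. ΣQ_i = 0:
0.0363*466*(T − 229) + 0.8952*2530*(T − (-25.81)) = 0
(16.92 + 2264.9) T = 16.92*229 + 2264.9*(-25.81)
T = -54582/2281.8 ≈ -23.92 °C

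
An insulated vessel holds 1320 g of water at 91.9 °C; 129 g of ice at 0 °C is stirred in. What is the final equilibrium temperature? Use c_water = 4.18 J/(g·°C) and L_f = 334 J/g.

T_f ≈ 76.6 °C

Energy conservation, ΣQ = 0:
latent heat to melt: 129×334 = 43086
  meltwater 0→T: 129×4.18×T = 539.22 T
  water cools: 1320×4.18×(T − 91.9) = 5517.6(T − 91.9)
6056.8 T = 507067 − 43086 = 463981
T ≈ 76.60 °C. Since T > 0 °C, the all-ice-melts assumption holds.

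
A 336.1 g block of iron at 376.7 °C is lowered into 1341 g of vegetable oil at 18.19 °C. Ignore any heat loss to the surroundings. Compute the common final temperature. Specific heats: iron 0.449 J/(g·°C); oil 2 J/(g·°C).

T_f ≈ 37.3 °C

T_f is the heat-capacity-weighted average of the initial temperatures:
T_f = (150.91·376.7 + 2682·18.19) / (150.91 + 2682)
    = 105633 / 2832.9 ≈ 37.29 °C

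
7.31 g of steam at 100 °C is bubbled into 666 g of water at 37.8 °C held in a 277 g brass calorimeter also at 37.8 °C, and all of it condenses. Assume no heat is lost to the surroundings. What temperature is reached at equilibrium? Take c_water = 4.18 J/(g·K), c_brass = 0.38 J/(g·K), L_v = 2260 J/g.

Let T be the final temperature. ΣQ_i = 0:
steam→water at 100 °C releases m L_v = 7.31·2260 = 16521
  condensate cools 100→T: 7.31·4.18·(T − 100) = 30.56(T − 100)
  water warms: 666·4.18·(T − 37.8) = 2783.9(T − 37.8)
  brass cup: 277·0.38·(T − 37.8) = 105.26(T − 37.8)
2919.7 T = 16521 + 3055.6 + 109209 = 128786
T ≈ 44.11 °C — below 100 °C, confirming all the steam condensed.

T_f ≈ 44.1 °C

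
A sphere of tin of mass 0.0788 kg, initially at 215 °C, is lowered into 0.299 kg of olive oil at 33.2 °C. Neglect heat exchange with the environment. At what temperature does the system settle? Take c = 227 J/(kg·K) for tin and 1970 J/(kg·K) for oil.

T_f ≈ 38.6 °C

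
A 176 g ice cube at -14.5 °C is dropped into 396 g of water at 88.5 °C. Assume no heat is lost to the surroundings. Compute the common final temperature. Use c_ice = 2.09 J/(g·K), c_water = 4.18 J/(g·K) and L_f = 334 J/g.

T_f ≈ 34.5 °C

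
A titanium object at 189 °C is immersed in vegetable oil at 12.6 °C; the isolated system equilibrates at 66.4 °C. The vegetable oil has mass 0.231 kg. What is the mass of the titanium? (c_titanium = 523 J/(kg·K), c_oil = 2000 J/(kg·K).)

|Q_titanium| = |Q_oil|:
m·523·(189 − 66.4) = 0.231·2000·(66.4 − 12.6)
64120 m = 24856  ⇒  m ≈ 0.3876 kg

m ≈ 0.388 kg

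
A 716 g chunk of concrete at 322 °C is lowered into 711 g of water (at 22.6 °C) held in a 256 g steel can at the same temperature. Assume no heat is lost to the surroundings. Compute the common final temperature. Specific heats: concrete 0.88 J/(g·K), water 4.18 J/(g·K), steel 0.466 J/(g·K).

T_f ≈ 73.3 °C

Heat gained plus heat lost sum to zero:
716·0.88·(T − 322) + 711·4.18·(T − 22.6) + 256·0.466·(T − 22.6) = 0
3721.4 T = 272749
T = 272749/3721.4 ≈ 73.29 °C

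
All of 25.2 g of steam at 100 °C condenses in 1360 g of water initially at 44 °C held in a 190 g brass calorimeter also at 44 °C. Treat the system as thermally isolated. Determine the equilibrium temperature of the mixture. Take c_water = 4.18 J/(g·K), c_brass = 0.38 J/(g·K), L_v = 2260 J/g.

Conservation of energy gives ΣQ = 0:
steam→water at 100 °C releases m L_v = 25.2×2260 = 56952; condensed water 100 °C→T: 105.34(T − 100); original water: 5684.8(T − 44); brass cup: 190×0.38×(T − 44) = 72.2(T − 44)
5862.3 T = 56952 + 10534 + 253308 = 320794
T ≈ 54.72 °C — below 100 °C, confirming all the steam condensed.

T_f ≈ 54.7 °C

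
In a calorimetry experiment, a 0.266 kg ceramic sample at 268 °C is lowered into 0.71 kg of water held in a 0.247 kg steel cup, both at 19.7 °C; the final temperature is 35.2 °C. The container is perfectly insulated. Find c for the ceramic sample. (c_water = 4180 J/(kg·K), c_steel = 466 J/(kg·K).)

c ≈ 772 J/(kg·K)

Net heat exchanged in the isolated system is zero:
0.266×c×(35.2 − 268) + 0.71×4180×(35.2 − 19.7) + 0.247×466×(35.2 − 19.7) = 0
-61.92 c = -47785
c = -47785/-61.92 ≈ 771.7 J/(kg·K)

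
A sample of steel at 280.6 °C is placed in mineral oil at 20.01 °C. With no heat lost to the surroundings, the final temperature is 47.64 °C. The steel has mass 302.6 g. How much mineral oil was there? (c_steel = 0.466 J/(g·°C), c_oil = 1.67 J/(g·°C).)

m ≈ 712 g

Let T be the final temperature. ΣQ_i = 0:
302.6×0.466×(47.64 − 280.6) + m×1.67×(47.64 − 20.01) = 0
46.14 m = 32850
m = 32850/46.14 ≈ 711.9 g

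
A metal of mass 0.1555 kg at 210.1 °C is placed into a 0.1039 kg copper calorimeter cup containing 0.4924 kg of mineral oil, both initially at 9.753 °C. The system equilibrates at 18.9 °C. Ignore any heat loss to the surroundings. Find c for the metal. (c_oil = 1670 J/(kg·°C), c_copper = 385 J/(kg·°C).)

c ≈ 265 J/(kg·°C)

Setting the total heat transfer to zero:
0.1555×c×(18.9 − 210.1) + 0.4924×1670×(18.9 − 9.753) + 0.1039×385×(18.9 − 9.753) = 0
-29.73 c = -7887.5
c = -7887.5/-29.73 ≈ 265.3 J/(kg·°C)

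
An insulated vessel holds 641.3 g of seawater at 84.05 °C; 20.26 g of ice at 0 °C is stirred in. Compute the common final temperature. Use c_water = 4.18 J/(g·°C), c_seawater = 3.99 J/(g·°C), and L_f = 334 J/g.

T_f ≈ 78.8 °C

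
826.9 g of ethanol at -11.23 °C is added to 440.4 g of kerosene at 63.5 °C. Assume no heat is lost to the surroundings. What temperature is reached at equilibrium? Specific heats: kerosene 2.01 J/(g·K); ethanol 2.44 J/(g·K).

T_f ≈ 11.6 °C

Let T be the final temperature. ΣQ_i = 0:
440.4·2.01·(T − 63.5) + 826.9·2.44·(T − (-11.23)) = 0
(885.2 + 2017.6) T = 885.2·63.5 + 2017.6·(-11.23)
T = 33552 / 2902.8 = 11.6 °C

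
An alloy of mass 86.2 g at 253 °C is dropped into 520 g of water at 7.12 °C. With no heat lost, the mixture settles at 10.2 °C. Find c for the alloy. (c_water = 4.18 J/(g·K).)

c ≈ 0.32 J/(g·K)

m_s c (T_s − T_f) = m_water c_water (T_f − T_0):
86.2×c×(253 − 10.2) = 520×4.18×(10.2 − 7.12)
20929 c = 6694.7  ⇒  c ≈ 0.3199 J/(g·K)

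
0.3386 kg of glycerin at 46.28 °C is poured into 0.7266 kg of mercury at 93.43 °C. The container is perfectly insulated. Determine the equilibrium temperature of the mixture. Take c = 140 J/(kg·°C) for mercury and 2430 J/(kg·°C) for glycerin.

T_f ≈ 51.5 °C

Set heat shed by the hot body equal to heat absorbed by the cold body:
0.7266×140×(93.43 − T) = 0.3386×2430×(T − 46.28)
101.72(93.43 − T) = 822.8(T − 46.28)
924.52 T = 47583  ⇒  T ≈ 51.47 °C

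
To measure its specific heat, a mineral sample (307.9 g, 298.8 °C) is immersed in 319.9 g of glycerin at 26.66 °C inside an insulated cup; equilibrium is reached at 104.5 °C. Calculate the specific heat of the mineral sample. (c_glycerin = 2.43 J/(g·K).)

c ≈ 1.01 J/(g·K)

Taking heat into each body as positive, Σ m c ΔT = 0:
307.9×c×(104.5 − 298.8) + 319.9×2.43×(104.5 − 26.66) = 0
-59825 c = -60509
c = -60509/-59825 ≈ 1.011 J/(g·K)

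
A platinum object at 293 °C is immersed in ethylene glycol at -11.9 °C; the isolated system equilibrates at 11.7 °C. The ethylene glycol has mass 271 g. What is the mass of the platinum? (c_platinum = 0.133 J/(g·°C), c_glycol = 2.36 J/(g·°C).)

Net heat exchanged in the isolated system is zero:
m×0.133×(11.7 − 293) + 271×2.36×(11.7 − (-11.9)) = 0
-37.41 m = -15094
m = -15094/-37.41 ≈ 403.4 g

m ≈ 403 g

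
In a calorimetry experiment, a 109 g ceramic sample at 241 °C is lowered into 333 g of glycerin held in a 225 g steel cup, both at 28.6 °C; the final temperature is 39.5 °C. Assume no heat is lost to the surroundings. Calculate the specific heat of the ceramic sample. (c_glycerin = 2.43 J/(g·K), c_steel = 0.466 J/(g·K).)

c ≈ 0.454 J/(g·K)

Setting the total heat transfer to zero:
109·c·(39.5 − 241) + 333·2.43·(39.5 − 28.6) + 225·0.466·(39.5 − 28.6) = 0
-21964 c = -9963
c = -9963/-21964 ≈ 0.4536 J/(g·K)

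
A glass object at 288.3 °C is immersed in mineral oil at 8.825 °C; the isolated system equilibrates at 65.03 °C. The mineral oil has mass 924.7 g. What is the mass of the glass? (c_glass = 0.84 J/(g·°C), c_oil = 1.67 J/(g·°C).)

m ≈ 463 g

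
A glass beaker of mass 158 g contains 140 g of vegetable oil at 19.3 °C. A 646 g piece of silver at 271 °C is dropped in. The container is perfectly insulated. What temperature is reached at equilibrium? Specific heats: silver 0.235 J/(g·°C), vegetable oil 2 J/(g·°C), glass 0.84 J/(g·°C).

T_f ≈ 87.0 °C

With ΣQ=0 the equilibrium temperature is the m·c-weighted mean:
T_f = (151.81·271 + 280·19.3 + 132.72·19.3) / (151.81 + 280 + 132.72)
    = 49106 / 564.53 ≈ 86.99 °C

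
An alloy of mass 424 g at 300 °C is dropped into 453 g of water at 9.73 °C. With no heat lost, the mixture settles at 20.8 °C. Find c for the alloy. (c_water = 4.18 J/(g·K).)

c ≈ 0.177 J/(g·K)

Taking heat into each body as positive, Σ m c ΔT = 0:
424×c×(20.8 − 300) + 453×4.18×(20.8 − 9.73) = 0
-118381 c = -20961
c = -20961/-118381 ≈ 0.1771 J/(g·K)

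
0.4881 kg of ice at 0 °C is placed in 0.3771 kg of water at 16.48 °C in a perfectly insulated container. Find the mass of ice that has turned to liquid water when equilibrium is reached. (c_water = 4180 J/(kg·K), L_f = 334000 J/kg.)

Cooling the water to 0 °C releases 0.3771·4180·16.48 = 25977 J.
Fully melting the ice requires m_ice L_f = 0.4881·334000 = 163025 J.
That's not enough to melt it all — equilibrium is at 0 °C with ice remaining.
Mass melted = 25977/334000 ≈ 0.07778 kg.

m_melted ≈ 0.0778 kg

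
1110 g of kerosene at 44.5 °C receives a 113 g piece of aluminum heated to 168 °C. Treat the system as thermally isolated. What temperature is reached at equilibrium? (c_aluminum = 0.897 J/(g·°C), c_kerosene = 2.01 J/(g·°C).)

Net heat exchanged in the isolated system is zero:
113*0.897*(T − 168) + 1110*2.01*(T − 44.5) = 0
101.36(T − 168) + 2231.1(T − 44.5) = 0
(101.36 + 2231.1) T = 101.36*168 + 2231.1*44.5
T = 116313 / 2332.5 = 49.9 °C

T_f ≈ 49.9 °C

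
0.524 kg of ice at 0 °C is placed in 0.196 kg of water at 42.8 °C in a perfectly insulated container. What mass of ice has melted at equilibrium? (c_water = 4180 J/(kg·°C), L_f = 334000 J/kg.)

Cooling the water to 0 °C releases 0.196×4180×42.8 = 35065 J.
Fully melting the ice requires m_ice L_f = 0.524×334000 = 175016 J.
That's not enough to melt it all — equilibrium is at 0 °C with ice remaining.
Mass melted = 35065/334000 ≈ 0.105 kg.

m_melted ≈ 0.105 kg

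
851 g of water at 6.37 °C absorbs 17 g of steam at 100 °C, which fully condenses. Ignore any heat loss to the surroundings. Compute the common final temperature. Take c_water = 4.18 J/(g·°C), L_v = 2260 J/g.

Energy conservation, ΣQ = 0:
latent heat released on condensation: 17×2260 = 38420
  condensed water 100 °C→T: 71.06(T − 100)
  original water: 3557.2(T − 6.37)
3628.2 T = 38420 + 7106 + 22659 = 68185
T ≈ 18.79 °C, under the boiling point, so the assumption holds.

T_f ≈ 18.8 °C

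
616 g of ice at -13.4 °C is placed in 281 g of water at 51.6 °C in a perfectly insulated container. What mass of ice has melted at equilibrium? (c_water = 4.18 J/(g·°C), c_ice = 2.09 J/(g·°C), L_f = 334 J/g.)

Cooling the water to 0 °C releases 281·4.18·51.6 = 60608 J.
Warming the ice to 0 °C takes 616·2.09·13.4 = 17252 J, leaving 43357 J for melting.
Melting all 616 g of ice would need 616·334 = 205744 J.
Since 43357 < 205744 J, not all the ice melts; equilibrium is at 0 °C.
m_melted·334 = 43357  ⇒  m_melted ≈ 129.8 g.

m_melted ≈ 130 g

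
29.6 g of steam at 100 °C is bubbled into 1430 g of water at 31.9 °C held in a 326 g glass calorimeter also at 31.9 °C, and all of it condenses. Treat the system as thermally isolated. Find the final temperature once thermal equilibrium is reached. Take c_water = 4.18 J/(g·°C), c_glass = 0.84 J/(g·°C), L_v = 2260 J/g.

T_f ≈ 43.7 °C

Energy conservation, ΣQ = 0:
condense steam: −29.6×2260 = −66896; condensed water 100 °C→T: 123.73(T − 100); original water: 5977.4(T − 31.9); glass cup: 326×0.84×(T − 31.9) = 273.84(T − 31.9)
6375 T = 66896 + 12373 + 199415 = 278683
T ≈ 43.72 °C, under the boiling point, so the assumption holds.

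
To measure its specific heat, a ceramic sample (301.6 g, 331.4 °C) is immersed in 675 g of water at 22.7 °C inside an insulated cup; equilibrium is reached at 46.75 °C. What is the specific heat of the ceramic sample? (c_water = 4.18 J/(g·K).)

c ≈ 0.79 J/(g·K)

Conservation of energy gives ΣQ = 0:
301.6×c×(46.75 − 331.4) + 675×4.18×(46.75 − 22.7) = 0
-85850 c = -67857
c = -67857/-85850 ≈ 0.7904 J/(g·K)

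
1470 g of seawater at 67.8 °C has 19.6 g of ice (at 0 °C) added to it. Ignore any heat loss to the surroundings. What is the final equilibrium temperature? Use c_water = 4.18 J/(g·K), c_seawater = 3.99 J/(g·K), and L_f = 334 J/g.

T_f ≈ 65.8 °C

Setting the total heat transfer to zero:
fusion: m_ice L_f = 19.6·334 = 6546.4
  warm the meltwater: 81.93 T
  seawater: 5865.3(T − 67.8)
5947.2 T = 397667 − 6546.4 = 391121
T ≈ 65.77 °C (positive, so assuming full melt was valid).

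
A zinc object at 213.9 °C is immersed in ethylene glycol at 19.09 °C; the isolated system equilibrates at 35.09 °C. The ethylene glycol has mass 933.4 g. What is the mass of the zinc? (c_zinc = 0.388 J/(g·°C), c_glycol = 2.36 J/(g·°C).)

m ≈ 508 g

|Q_zinc| = |Q_glycol|:
m·0.388·(213.9 − 35.09) = 933.4·2.36·(35.09 − 19.09)
69.38 m = 35245  ⇒  m ≈ 508 g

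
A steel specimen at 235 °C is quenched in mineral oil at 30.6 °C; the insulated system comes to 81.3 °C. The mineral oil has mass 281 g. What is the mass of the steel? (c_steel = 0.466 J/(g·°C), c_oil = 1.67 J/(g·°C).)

|Q_steel| = |Q_oil|:
m×0.466×(235 − 81.3) = 281×1.67×(81.3 − 30.6)
71.62 m = 23792  ⇒  m ≈ 332.2 g

m ≈ 332 g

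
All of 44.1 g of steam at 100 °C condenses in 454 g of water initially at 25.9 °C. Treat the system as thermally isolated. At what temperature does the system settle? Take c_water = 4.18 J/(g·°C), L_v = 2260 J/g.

Conservation of energy gives ΣQ = 0:
latent heat released on condensation: 44.1×2260 = 99666; condensate cools 100→T: 44.1×4.18×(T − 100) = 184.34(T − 100); water warms: 454×4.18×(T − 25.9) = 1897.7(T − 25.9)
2082.1 T = 99666 + 18434 + 49151 = 167251
T ≈ 80.33 °C, under the boiling point, so the assumption holds.

T_f ≈ 80.3 °C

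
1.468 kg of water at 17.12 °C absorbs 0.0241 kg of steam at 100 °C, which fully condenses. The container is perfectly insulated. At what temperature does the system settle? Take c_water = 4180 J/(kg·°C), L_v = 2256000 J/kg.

Heat gained plus heat lost sum to zero:
steam→water at 100 °C releases m L_v = 0.0241×2256000 = 54370; condensate cools 100→T: 0.0241×4180×(T − 100) = 100.74(T − 100); original water: 6136.2(T − 17.12)
6237 T = 54370 + 10074 + 105052 = 169496
T ≈ 27.18 °C, under the boiling point, so the assumption holds.

T_f ≈ 27.2 °C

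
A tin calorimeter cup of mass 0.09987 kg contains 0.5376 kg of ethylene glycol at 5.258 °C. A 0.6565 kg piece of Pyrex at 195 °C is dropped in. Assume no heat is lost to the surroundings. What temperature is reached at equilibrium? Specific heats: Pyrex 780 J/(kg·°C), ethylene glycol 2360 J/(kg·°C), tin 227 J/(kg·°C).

With ΣQ=0 the equilibrium temperature is the m·c-weighted mean:
T_f = (512.07×195 + 1268.7×5.258 + 22.67×5.258) / (512.07 + 1268.7 + 22.67)
    = 106644 / 1803.5 ≈ 59.13 °C

T_f ≈ 59.1 °C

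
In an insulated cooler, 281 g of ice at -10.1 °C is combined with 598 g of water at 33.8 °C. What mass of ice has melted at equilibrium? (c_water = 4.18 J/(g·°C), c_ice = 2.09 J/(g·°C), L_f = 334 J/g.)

m_melted ≈ 235 g

Cooling the water to 0 °C releases 598·4.18·33.8 = 84488 J.
Warming the ice to 0 °C takes 281·2.09·10.1 = 5931.6 J, leaving 78556 J for melting.
To melt every bit of ice: 281·334 = 93854 J.
That's not enough to melt it all — equilibrium is at 0 °C with ice remaining.
m_melted·334 = 78556  ⇒  m_melted ≈ 235.2 g.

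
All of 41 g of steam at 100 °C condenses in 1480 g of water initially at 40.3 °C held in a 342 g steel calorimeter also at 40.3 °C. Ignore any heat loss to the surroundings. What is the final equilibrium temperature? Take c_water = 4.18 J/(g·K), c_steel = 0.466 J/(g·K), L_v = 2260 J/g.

Taking heat into each body as positive, Σ m c ΔT = 0:
steam→water at 100 °C releases m L_v = 41·2260 = 92660
  condensate cools 100→T: 41·4.18·(T − 100) = 171.38(T − 100)
  original water: 6186.4(T − 40.3)
  cup: 159.37(T − 40.3)
6517.2 T = 92660 + 17138 + 255735 = 365533
T ≈ 56.09 °C (< 100 °C, so full condensation is consistent).

T_f ≈ 56.1 °C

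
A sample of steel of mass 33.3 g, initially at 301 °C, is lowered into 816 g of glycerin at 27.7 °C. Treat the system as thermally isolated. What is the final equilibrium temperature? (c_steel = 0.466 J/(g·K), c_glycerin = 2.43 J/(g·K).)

T_f ≈ 29.8 °C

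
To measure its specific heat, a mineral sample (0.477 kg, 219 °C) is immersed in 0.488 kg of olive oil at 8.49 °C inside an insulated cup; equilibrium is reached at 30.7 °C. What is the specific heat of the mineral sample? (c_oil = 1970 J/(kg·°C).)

Taking heat into each body as positive, Σ m c ΔT = 0:
0.477·c·(30.7 − 219) + 0.488·1970·(30.7 − 8.49) = 0
-89.82 c = -21352
c = -21352/-89.82 ≈ 237.7 J/(kg·°C)

c ≈ 238 J/(kg·°C)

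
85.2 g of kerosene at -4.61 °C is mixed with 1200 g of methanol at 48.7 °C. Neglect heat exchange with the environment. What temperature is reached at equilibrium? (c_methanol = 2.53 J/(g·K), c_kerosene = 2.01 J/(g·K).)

T_f = Σ m_i c_i T_i / Σ m_i c_i:
T_f = (3036*48.7 + 171.25*(-4.61)) / (3036 + 171.25)
    = 147064 / 3207.3 ≈ 45.85 °C

T_f ≈ 45.9 °C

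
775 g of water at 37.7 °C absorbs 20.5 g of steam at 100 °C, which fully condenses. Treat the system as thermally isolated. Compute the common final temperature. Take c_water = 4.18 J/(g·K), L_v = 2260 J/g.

T_f ≈ 53.2 °C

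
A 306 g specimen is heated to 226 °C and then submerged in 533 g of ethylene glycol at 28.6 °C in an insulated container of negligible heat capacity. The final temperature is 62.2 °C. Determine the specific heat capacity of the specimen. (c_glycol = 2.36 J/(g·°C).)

c ≈ 0.843 J/(g·°C)

Heat lost by the specimen = heat gained by the glycol:
306×c×(226 − 62.2) = 533×2.36×(62.2 − 28.6)
50123 c = 42265  ⇒  c ≈ 0.8432 J/(g·°C)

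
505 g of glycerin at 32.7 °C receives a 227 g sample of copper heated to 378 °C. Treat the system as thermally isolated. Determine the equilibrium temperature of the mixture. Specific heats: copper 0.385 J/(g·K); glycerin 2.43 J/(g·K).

T_f ≈ 55.7 °C

T_f is the heat-capacity-weighted average of the initial temperatures:
T_f = (87.39·378 + 1227.2·32.7) / (87.39 + 1227.2)
    = 73163 / 1314.5 ≈ 55.66 °C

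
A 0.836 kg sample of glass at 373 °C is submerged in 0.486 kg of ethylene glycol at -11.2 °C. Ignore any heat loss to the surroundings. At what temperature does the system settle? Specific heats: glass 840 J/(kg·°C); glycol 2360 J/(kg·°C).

T_f ≈ 134.7 °C

With ΣQ=0 the equilibrium temperature is the m·c-weighted mean:
T_f = (702.24×373 + 1147×(-11.2)) / (702.24 + 1147)
    = 249090 / 1849.2 ≈ 134.70 °C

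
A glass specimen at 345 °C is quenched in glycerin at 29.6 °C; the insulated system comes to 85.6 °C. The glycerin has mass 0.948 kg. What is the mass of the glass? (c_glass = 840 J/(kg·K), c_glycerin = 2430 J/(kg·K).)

m ≈ 0.592 kg

Energy conservation, ΣQ = 0:
m·840·(85.6 − 345) + 0.948·2430·(85.6 − 29.6) = 0
-217896 m = -129004
m = -129004/-217896 ≈ 0.592 kg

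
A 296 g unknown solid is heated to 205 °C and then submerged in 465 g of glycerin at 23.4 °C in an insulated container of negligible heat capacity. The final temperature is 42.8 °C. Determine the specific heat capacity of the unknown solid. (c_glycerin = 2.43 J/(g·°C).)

c ≈ 0.457 J/(g·°C)

Heat gained plus heat lost sum to zero:
296·c·(42.8 − 205) + 465·2.43·(42.8 − 23.4) = 0
-48011 c = -21921
c = -21921/-48011 ≈ 0.4566 J/(g·°C)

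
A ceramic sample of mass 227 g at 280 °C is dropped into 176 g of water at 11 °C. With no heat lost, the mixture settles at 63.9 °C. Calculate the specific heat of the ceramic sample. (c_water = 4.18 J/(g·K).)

c ≈ 0.793 J/(g·K)

Taking heat into each body as positive, Σ m c ΔT = 0:
227·c·(63.9 − 280) + 176·4.18·(63.9 − 11) = 0
-49055 c = -38917
c = -38917/-49055 ≈ 0.7933 J/(g·K)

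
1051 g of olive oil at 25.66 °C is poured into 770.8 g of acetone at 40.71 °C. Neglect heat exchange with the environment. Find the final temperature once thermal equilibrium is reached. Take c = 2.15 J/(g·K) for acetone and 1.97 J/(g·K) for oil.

T_f ≈ 32.4 °C

Net heat exchanged in the isolated system is zero:
770.8*2.15*(T − 40.71) + 1051*1.97*(T − 25.66) = 0
1657.2(T − 40.71) + 2070.5(T − 25.66) = 0
(1657.2 + 2070.5) T = 1657.2*40.71 + 2070.5*25.66
T = 120594/3727.7 ≈ 32.35 °C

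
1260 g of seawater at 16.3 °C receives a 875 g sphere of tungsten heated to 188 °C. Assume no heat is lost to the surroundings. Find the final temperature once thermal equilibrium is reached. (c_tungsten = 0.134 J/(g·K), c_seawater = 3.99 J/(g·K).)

Let T be the final temperature. ΣQ_i = 0:
875×0.134×(T − 188) + 1260×3.99×(T − 16.3) = 0
(117.25 + 5027.4) T = 117.25×188 + 5027.4×16.3
T ≈ 20.21 °C

T_f ≈ 20.2 °C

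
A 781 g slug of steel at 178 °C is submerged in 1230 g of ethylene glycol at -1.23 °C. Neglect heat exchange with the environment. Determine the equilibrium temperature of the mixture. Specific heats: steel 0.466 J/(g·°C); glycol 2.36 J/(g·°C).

T_f is the heat-capacity-weighted average of the initial temperatures:
T_f = (363.95×178 + 2902.8×(-1.23)) / (363.95 + 2902.8)
    = 61212 / 3266.7 ≈ 18.74 °C

T_f ≈ 18.7 °C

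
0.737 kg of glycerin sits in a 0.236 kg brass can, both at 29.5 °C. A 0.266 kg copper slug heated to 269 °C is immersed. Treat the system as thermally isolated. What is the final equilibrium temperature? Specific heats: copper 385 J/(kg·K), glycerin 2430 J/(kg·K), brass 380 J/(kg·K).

Conservation of energy gives ΣQ = 0:
0.266×385×(T − 269) + 0.737×2430×(T − 29.5) + 0.236×380×(T − 29.5) = 0
(102.41 + 1790.9 + 89.68) T = 102.41×269 + 1790.9×29.5 + 89.68×29.5
T ≈ 41.87 °C

T_f ≈ 41.9 °C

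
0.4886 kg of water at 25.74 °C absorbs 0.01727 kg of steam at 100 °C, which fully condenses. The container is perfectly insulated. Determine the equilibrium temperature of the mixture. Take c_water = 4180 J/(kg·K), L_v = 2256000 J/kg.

Taking heat into each body as positive, Σ m c ΔT = 0:
steam→water at 100 °C releases m L_v = 0.01727×2256000 = 38961; condensed water 100 °C→T: 72.19(T − 100); water warms: 0.4886×4180×(T − 25.74) = 2042.3(T − 25.74)
2114.5 T = 38961 + 7218.9 + 52570 = 98750
T ≈ 46.70 °C (< 100 °C, so full condensation is consistent).

T_f ≈ 46.7 °C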